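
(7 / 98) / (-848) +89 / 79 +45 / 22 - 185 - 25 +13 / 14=-2124217125 / 10316768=-205.90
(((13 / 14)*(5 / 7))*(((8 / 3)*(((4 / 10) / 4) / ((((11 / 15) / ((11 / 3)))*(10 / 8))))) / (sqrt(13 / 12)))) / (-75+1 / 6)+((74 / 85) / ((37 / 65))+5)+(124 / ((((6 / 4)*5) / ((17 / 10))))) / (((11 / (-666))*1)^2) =5298760047 / 51425-32*sqrt(39) / 22001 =103038.59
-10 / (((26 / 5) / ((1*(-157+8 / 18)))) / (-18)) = -70450 / 13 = -5419.23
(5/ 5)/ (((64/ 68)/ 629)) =10693/ 16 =668.31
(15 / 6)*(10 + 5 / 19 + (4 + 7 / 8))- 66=-8559 / 304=-28.15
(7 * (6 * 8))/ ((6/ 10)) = 560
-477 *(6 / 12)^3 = -477 / 8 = -59.62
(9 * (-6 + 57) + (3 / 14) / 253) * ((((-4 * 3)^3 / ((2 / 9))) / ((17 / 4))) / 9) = -2809349568 / 30107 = -93312.17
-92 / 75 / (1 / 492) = -15088 / 25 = -603.52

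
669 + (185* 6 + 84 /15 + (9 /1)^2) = 9328 /5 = 1865.60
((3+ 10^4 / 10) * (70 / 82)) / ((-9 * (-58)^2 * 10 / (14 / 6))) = -49147 / 7447896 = -0.01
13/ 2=6.50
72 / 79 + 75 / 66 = 3559 / 1738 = 2.05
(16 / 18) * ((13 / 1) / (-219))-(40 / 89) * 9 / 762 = -1293772 / 22278213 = -0.06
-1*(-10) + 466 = 476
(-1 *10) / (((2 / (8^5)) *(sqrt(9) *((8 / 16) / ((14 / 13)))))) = -4587520 / 39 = -117628.72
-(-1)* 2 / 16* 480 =60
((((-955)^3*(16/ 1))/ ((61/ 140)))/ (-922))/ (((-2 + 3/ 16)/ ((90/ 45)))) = -31216062080000/ 815509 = -38278010.52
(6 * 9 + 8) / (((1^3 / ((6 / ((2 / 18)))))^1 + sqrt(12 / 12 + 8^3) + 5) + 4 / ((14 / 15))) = -82424412 / 60930203 + 26576424 * sqrt(57) / 60930203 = 1.94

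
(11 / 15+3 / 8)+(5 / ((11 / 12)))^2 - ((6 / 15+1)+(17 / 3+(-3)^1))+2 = 83617 / 2904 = 28.79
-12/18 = -0.67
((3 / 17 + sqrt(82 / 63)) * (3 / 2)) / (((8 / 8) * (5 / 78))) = 351 / 85 + 39 * sqrt(574) / 35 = 30.83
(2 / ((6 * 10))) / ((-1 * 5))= -1 / 150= -0.01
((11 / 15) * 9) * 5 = 33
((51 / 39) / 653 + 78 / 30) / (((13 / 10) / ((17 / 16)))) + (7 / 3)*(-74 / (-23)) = 293433937 / 30458532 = 9.63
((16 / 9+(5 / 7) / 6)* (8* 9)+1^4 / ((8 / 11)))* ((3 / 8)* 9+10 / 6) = 311575 / 448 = 695.48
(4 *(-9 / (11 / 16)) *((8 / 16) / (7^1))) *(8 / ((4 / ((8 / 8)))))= -576 / 77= -7.48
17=17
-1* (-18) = 18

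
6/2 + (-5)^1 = -2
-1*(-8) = 8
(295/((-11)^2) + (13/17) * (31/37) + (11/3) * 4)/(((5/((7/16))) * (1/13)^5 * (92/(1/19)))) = 329.81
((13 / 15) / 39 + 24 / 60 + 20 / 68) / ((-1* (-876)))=137 / 167535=0.00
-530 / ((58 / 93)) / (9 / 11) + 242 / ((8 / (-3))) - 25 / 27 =-3540269 / 3132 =-1130.35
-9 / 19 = -0.47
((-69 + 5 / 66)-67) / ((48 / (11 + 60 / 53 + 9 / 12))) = -24499801 / 671616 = -36.48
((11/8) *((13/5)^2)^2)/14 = 314171/70000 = 4.49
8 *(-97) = -776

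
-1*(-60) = 60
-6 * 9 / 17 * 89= -4806 / 17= -282.71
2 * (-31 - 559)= -1180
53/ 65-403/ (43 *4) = -17079/ 11180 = -1.53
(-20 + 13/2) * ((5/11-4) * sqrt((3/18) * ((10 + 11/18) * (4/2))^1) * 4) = 117 * sqrt(1146)/11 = 360.07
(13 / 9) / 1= 13 / 9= 1.44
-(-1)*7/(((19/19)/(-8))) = -56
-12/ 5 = -2.40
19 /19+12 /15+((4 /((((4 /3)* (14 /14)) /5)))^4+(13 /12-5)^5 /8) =502755990869 /9953280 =50511.59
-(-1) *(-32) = -32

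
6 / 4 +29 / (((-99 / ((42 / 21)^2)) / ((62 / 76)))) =2047 / 3762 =0.54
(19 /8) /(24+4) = 19 /224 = 0.08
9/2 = 4.50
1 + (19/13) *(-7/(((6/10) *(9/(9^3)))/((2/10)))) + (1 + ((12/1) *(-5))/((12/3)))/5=-18072/65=-278.03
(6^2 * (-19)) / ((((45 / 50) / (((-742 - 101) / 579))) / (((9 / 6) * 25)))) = 8008500 / 193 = 41494.82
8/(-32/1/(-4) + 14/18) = 72/79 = 0.91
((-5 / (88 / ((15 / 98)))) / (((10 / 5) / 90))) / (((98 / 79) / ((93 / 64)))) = -24796125 / 54089728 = -0.46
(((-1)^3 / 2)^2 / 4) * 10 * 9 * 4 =45 / 2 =22.50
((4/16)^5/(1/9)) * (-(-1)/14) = 9/14336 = 0.00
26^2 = 676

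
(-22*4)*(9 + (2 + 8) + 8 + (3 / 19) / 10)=-225852 / 95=-2377.39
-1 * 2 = -2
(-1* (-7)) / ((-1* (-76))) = 7 / 76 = 0.09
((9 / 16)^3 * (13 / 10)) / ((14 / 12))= 28431 / 143360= 0.20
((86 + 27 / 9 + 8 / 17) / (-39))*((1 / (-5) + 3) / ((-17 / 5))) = 546 / 289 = 1.89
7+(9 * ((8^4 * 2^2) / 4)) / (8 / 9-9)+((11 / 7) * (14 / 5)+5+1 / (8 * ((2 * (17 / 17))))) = -26445939 / 5840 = -4528.41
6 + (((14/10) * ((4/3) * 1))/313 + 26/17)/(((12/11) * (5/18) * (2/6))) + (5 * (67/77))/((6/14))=137628622/4389825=31.35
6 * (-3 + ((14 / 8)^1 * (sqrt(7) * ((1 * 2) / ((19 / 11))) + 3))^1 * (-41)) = -9471 * sqrt(7) / 19- 2619 / 2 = -2628.34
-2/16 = -1/8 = -0.12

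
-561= -561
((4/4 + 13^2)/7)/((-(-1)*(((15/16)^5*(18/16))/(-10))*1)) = -570425344/1913625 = -298.09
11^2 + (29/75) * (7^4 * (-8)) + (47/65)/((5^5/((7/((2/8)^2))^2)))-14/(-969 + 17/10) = -43048459009333/5894484375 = -7303.18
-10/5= -2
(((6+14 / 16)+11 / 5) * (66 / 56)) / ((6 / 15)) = 11979 / 448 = 26.74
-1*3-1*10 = -13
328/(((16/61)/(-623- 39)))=-827831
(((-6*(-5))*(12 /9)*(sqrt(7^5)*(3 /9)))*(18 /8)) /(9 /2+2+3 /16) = 581.57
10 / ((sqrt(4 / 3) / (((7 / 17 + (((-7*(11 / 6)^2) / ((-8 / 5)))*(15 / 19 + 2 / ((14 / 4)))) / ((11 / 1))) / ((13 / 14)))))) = 7263865*sqrt(3) / 604656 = 20.81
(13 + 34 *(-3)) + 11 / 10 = -879 / 10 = -87.90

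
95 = 95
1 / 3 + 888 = 2665 / 3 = 888.33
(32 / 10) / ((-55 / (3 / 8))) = -6 / 275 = -0.02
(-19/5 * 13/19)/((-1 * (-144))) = -13/720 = -0.02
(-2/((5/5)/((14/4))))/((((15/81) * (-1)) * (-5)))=-7.56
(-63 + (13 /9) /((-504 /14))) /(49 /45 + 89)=-102125 /145944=-0.70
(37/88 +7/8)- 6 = -207/44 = -4.70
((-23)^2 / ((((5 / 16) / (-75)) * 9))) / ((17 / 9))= -126960 / 17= -7468.24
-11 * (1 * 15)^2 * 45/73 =-111375/73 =-1525.68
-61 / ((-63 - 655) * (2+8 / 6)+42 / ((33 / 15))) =2013 / 78350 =0.03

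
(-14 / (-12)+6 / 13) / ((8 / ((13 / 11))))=127 / 528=0.24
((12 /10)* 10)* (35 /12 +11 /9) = 149 /3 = 49.67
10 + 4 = 14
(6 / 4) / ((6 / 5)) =5 / 4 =1.25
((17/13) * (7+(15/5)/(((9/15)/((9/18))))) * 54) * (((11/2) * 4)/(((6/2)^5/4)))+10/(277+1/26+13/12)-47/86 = 242.43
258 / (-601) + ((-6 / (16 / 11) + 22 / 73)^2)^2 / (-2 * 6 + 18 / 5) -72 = -41053611580551995 / 419447017660416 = -97.88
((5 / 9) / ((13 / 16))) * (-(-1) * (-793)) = -4880 / 9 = -542.22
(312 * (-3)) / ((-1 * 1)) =936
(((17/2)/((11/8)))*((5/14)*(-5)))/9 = -850/693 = -1.23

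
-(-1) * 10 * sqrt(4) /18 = 10 /9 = 1.11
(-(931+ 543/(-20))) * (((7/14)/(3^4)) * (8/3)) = -18077/1215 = -14.88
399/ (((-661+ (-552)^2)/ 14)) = 5586/ 304043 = 0.02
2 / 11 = 0.18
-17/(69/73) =-17.99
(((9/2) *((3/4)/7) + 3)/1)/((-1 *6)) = -65/112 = -0.58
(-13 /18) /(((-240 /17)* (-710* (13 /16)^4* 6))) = -8704 /315873675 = -0.00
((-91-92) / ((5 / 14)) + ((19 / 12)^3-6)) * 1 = -514.43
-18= -18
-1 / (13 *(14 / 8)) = -4 / 91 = -0.04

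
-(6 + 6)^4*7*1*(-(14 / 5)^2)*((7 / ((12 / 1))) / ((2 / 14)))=116169984 / 25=4646799.36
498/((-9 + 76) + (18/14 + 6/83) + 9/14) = 578676/80179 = 7.22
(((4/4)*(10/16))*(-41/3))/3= -205/72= -2.85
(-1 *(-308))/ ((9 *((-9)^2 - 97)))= -2.14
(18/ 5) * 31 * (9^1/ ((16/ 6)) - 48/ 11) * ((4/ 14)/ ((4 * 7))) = -24273/ 21560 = -1.13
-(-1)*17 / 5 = 17 / 5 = 3.40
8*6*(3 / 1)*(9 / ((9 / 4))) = 576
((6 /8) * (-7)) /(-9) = 7 /12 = 0.58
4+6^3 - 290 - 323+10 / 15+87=-916 / 3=-305.33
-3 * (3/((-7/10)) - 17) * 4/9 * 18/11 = 3576/77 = 46.44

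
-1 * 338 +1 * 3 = -335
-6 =-6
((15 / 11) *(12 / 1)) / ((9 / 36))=720 / 11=65.45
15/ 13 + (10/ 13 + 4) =77/ 13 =5.92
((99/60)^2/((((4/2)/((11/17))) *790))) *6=35937/5372000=0.01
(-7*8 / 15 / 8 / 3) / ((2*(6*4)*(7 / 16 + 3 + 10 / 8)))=-0.00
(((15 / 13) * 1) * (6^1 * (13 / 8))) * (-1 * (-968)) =10890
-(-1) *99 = 99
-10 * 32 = -320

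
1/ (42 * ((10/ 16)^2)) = 32/ 525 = 0.06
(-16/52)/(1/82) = -328/13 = -25.23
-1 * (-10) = 10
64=64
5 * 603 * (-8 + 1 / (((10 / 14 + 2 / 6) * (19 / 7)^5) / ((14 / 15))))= -656461990251 / 27237089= -24101.77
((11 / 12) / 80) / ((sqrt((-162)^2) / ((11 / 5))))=121 / 777600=0.00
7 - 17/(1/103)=-1744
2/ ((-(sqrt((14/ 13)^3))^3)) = -28561*sqrt(182)/ 268912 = -1.43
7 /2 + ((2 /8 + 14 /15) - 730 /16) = -4913 /120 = -40.94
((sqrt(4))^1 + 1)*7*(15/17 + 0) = 315/17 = 18.53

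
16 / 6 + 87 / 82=917 / 246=3.73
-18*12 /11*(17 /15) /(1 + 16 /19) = -23256 /1925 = -12.08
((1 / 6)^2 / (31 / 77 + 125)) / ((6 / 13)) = 1001 / 2085696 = 0.00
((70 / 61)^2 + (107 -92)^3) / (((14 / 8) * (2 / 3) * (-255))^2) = 2010124 / 52693081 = 0.04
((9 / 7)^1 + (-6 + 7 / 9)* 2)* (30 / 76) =-2885 / 798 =-3.62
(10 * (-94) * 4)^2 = 14137600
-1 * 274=-274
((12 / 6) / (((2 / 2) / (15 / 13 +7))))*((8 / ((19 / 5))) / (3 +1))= 2120 / 247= 8.58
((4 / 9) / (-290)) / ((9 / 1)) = -2 / 11745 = -0.00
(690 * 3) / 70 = 207 / 7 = 29.57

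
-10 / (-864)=5 / 432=0.01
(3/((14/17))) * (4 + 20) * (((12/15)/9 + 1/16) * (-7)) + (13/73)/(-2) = -135399/1460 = -92.74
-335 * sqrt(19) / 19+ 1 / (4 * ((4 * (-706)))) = -335 * sqrt(19) / 19 -1 / 11296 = -76.85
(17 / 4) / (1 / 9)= 153 / 4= 38.25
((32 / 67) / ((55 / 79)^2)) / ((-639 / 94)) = -18772928 / 129509325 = -0.14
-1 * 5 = -5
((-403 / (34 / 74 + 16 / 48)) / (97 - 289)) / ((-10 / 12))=-44733 / 14080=-3.18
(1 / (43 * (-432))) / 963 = -1 / 17888688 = -0.00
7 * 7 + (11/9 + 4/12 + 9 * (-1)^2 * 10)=1265/9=140.56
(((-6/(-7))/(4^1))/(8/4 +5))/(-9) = -1/294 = -0.00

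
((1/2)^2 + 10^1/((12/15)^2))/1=15.88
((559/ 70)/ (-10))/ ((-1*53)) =559/ 37100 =0.02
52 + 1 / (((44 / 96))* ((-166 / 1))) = 47464 / 913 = 51.99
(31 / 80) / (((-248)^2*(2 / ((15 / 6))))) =1 / 126976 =0.00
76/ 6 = 38/ 3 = 12.67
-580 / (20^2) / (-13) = 29 / 260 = 0.11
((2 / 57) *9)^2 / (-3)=-12 / 361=-0.03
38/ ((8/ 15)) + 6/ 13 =3729/ 52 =71.71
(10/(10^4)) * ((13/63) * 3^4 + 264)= 0.28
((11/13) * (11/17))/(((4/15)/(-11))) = -19965/884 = -22.58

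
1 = 1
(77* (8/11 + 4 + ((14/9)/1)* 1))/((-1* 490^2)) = -311/154350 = -0.00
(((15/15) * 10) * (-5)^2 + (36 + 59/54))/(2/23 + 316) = 356569/392580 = 0.91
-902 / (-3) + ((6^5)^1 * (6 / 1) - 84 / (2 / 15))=138980 / 3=46326.67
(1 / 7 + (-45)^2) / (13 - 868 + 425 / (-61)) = -216184 / 92015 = -2.35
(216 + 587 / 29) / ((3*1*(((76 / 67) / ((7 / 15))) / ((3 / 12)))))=3213119 / 396720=8.10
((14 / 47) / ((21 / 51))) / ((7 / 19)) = 1.96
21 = 21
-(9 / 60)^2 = -9 / 400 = -0.02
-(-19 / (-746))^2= -361 / 556516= -0.00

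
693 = 693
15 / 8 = 1.88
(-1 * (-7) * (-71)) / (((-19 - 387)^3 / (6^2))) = 639 / 2390122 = 0.00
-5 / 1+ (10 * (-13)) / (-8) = 11.25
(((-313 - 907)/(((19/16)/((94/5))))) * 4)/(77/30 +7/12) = -29358080/1197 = -24526.38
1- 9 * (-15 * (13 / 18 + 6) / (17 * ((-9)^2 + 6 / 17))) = 1527 / 922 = 1.66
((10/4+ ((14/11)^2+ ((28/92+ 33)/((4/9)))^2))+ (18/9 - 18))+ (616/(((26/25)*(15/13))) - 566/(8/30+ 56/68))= 597628579303/106767012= 5597.50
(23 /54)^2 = 529 /2916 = 0.18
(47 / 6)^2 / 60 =2209 / 2160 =1.02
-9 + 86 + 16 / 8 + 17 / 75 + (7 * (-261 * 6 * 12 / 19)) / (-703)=89233094 / 1001775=89.07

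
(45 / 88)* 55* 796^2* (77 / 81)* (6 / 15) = 60985540 / 9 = 6776171.11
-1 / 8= -0.12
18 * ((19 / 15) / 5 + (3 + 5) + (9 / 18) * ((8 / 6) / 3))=3814 / 25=152.56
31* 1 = 31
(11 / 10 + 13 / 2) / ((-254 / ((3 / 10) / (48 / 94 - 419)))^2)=377739 / 6239819149369000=0.00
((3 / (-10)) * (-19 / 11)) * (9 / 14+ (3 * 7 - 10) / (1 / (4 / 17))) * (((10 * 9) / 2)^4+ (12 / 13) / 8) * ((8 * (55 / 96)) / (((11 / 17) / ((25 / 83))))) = 38944251814575 / 2658656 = 14648097.31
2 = 2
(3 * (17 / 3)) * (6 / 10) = 51 / 5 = 10.20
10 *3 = 30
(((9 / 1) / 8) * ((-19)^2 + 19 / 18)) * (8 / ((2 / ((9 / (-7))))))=-8379 / 4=-2094.75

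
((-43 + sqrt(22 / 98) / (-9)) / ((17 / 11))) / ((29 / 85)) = -2365 / 29 - 55 * sqrt(11) / 1827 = -81.65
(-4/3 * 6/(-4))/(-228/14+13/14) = -28/215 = -0.13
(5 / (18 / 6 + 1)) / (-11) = -5 / 44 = -0.11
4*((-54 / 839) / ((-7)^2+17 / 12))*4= -10368 / 507595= -0.02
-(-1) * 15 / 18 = 5 / 6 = 0.83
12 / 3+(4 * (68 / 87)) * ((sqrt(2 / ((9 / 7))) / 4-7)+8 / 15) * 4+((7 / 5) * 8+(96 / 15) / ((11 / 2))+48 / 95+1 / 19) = -17441761 / 272745+272 * sqrt(14) / 261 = -60.05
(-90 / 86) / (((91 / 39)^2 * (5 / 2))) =-162 / 2107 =-0.08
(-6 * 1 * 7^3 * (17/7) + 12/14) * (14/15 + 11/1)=-417428/7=-59632.57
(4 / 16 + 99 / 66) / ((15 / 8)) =14 / 15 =0.93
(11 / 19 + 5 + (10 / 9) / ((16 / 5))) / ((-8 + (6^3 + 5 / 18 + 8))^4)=11820006 / 4364065053440419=0.00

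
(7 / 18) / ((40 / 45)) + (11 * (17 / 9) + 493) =74047 / 144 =514.22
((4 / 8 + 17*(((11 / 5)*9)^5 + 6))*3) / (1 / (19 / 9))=327648421.03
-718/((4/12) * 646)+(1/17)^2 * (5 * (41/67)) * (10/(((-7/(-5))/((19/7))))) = -56408197/18026953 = -3.13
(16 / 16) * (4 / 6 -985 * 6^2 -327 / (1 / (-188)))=78050 / 3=26016.67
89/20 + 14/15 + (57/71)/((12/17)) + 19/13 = 221027/27690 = 7.98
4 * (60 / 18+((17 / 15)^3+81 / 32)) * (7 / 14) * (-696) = -22927139 / 2250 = -10189.84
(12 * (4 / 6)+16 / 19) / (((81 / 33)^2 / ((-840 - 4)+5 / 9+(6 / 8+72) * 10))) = -7070756 / 41553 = -170.16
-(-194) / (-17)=-194 / 17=-11.41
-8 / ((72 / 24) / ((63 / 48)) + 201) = -56 / 1423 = -0.04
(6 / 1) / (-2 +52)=3 / 25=0.12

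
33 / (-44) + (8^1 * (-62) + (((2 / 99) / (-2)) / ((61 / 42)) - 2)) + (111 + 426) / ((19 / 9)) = -37388513 / 152988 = -244.39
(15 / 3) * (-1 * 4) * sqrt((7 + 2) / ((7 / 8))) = -120 * sqrt(14) / 7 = -64.14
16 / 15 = 1.07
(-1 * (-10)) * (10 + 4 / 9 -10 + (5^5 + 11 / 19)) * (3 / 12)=7815.06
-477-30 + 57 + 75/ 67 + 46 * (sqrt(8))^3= -30075/ 67 + 736 * sqrt(2)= 591.98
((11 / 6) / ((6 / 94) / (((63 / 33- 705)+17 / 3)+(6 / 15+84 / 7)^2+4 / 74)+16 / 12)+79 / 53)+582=584.87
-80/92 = -20/23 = -0.87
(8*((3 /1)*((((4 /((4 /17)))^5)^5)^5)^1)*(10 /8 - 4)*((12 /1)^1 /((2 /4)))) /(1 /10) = -101360874670779080441203349754973374672070568582595927710581257624300639193401087267126429079656722954686627336706877013679453272787365623155791225024489382880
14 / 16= 7 / 8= 0.88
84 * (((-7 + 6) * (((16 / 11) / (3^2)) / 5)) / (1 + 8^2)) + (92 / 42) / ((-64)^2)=-6340303 / 153753600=-0.04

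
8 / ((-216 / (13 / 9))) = -0.05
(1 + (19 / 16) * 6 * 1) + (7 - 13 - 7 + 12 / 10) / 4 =207 / 40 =5.18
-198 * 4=-792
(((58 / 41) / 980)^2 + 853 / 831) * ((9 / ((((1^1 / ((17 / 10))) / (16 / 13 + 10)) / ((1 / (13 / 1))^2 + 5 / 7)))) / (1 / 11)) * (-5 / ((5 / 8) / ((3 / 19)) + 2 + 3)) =-72075282417915434856 / 92415795900598625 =-779.90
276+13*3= 315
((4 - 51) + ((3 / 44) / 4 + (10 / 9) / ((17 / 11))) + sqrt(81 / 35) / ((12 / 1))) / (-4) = 1245797 / 107712 - 3 * sqrt(35) / 560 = 11.53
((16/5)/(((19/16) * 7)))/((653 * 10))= 128/2171225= 0.00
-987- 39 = -1026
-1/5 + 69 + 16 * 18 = 1784/5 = 356.80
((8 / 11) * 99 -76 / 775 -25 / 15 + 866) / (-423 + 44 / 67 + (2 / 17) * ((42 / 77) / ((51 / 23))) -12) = -2.16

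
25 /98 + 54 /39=2089 /1274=1.64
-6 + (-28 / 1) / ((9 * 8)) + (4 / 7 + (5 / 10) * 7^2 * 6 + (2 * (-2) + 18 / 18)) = 17411 / 126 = 138.18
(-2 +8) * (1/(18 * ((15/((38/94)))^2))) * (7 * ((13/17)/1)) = 32851/25348275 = 0.00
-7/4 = -1.75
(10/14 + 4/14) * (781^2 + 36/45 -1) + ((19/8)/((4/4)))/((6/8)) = 18298919/30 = 609963.97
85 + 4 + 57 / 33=998 / 11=90.73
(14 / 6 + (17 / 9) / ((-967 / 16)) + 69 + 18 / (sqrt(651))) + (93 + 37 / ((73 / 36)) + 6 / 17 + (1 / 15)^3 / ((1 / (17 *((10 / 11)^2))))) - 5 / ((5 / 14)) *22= -2452193350559 / 19602767745 + 6 *sqrt(651) / 217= -124.39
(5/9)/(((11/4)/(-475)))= -9500/99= -95.96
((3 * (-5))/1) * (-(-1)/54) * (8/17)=-20/153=-0.13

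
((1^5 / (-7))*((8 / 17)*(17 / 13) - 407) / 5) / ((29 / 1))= 5283 / 13195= 0.40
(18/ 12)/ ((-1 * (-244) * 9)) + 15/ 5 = 4393/ 1464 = 3.00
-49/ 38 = -1.29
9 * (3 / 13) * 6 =162 / 13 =12.46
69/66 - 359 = -7875/22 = -357.95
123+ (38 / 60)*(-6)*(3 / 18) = 3671 / 30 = 122.37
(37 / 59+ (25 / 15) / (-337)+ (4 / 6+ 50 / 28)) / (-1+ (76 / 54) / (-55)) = -1270920915 / 423945326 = -3.00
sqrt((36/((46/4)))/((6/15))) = 6*sqrt(115)/23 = 2.80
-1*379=-379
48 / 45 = 16 / 15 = 1.07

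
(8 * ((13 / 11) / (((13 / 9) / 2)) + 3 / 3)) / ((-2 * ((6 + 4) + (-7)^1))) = -116 / 33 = -3.52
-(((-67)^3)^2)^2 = -8182718904632857144561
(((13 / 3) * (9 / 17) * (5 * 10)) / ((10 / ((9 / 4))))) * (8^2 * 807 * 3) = 67981680 / 17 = 3998922.35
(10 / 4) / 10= 1 / 4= 0.25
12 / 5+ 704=706.40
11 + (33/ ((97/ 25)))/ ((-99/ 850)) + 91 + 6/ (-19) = 158462/ 5529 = 28.66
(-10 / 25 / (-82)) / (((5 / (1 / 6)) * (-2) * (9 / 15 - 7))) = 0.00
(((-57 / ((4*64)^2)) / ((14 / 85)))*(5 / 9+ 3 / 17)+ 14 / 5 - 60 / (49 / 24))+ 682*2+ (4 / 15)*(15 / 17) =136919922277 / 102359040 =1337.64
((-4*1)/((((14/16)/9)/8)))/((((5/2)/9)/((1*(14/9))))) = -9216/5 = -1843.20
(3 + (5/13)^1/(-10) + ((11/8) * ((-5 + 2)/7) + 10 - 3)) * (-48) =-449.87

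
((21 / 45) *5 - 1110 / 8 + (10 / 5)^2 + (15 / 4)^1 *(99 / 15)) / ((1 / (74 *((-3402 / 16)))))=6776217 / 4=1694054.25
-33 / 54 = -11 / 18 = -0.61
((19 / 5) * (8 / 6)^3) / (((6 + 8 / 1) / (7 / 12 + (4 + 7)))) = 21128 / 2835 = 7.45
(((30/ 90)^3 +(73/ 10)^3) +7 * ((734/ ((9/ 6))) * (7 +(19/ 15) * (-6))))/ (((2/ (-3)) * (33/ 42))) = 28627417/ 9000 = 3180.82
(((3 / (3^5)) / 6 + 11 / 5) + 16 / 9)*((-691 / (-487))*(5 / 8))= 6682661 / 1893456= 3.53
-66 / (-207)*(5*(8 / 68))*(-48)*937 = -3298240 / 391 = -8435.40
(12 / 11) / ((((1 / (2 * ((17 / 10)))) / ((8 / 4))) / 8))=3264 / 55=59.35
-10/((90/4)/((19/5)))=-76/45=-1.69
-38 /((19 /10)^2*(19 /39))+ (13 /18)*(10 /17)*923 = 370.52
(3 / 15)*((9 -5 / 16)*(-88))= -1529 / 10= -152.90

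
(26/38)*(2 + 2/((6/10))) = 208/57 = 3.65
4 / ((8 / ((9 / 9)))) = 1 / 2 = 0.50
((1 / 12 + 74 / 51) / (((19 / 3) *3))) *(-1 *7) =-0.57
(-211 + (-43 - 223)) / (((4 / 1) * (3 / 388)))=-15423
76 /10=38 /5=7.60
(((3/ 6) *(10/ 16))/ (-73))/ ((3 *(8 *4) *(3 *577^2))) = -5/ 111991988736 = -0.00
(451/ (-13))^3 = -91733851/ 2197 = -41754.14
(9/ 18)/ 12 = 1/ 24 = 0.04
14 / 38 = 7 / 19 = 0.37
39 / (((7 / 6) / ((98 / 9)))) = 364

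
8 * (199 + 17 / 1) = 1728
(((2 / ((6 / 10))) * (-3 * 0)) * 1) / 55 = 0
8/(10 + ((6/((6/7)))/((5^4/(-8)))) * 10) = 500/569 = 0.88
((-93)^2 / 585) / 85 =961 / 5525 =0.17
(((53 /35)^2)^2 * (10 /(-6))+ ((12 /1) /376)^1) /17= -739004089 /1438799250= -0.51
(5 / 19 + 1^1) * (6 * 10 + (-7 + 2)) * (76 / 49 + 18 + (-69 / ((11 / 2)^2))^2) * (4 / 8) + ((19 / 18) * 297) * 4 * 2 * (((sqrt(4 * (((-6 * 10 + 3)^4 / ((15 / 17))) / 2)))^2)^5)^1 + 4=76162412761043064549179765641909511701088785203484 / 3872378125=19668123902813097455243930000000000000000.00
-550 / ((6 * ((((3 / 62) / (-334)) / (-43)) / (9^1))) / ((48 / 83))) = -11753860800 / 83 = -141612780.72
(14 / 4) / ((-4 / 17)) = -14.88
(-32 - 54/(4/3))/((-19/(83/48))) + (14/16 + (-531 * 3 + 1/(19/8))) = -2891233/1824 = -1585.11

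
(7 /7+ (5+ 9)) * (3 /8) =45 /8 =5.62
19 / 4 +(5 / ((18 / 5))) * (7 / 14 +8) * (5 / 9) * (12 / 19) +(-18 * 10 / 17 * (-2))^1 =1048919 / 34884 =30.07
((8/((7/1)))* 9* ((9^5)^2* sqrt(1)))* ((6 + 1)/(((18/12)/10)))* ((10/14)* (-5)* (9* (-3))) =1129718145924000/7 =161388306560571.43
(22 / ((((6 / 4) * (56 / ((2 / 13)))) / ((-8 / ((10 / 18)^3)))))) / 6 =-3564 / 11375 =-0.31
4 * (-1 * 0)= 0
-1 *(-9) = 9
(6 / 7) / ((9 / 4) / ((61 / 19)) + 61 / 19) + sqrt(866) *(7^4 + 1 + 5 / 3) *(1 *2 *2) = 27816 / 126931 + 28844 *sqrt(866) / 3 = 282939.46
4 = 4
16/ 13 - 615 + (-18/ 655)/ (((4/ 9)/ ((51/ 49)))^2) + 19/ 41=-4113717342837/ 6705800920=-613.46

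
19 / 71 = 0.27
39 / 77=0.51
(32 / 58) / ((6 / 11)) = 88 / 87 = 1.01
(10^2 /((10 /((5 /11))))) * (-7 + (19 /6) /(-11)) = -12025 /363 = -33.13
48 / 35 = 1.37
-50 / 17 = -2.94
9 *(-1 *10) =-90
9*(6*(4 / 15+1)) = 342 / 5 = 68.40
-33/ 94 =-0.35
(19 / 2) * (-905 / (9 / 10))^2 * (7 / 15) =1089303250 / 243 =4482729.42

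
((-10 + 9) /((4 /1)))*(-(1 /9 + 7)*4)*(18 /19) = 128 /19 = 6.74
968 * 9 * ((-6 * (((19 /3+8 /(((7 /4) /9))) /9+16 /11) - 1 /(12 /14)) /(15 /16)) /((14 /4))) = -65136896 /735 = -88621.63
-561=-561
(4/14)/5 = 2/35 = 0.06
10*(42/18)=23.33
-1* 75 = -75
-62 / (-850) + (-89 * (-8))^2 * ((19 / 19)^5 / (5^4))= 811.18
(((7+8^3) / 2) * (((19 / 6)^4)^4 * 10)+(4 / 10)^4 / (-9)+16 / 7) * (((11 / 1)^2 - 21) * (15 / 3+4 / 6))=18556698066149092013791922663 / 123423558451200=150349724955354.93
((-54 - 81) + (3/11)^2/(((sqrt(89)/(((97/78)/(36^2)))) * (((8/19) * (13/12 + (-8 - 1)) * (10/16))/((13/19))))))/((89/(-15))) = 97 * sqrt(89)/2185245480 + 2025/89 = 22.75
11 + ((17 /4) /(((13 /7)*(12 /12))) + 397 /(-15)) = -13.18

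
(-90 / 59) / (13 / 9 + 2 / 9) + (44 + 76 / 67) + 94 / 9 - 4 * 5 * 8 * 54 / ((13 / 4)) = -2603.80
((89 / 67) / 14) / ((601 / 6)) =267 / 281869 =0.00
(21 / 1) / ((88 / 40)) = 105 / 11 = 9.55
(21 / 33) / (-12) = -7 / 132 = -0.05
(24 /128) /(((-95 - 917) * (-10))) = 3 /161920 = 0.00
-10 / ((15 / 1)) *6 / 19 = -4 / 19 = -0.21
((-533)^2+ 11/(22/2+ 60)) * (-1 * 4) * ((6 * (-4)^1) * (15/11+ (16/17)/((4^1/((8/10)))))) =33054662208/781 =42323511.15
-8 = -8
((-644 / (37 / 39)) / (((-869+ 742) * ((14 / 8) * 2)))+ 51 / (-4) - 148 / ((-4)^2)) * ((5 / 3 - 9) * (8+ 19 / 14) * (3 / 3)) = 138627082 / 98679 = 1404.83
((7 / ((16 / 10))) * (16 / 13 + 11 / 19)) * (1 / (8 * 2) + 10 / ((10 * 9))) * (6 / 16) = 130375 / 252928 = 0.52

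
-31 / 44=-0.70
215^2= 46225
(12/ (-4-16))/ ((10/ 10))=-0.60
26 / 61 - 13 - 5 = -1072 / 61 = -17.57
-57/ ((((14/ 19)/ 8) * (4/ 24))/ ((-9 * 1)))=233928/ 7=33418.29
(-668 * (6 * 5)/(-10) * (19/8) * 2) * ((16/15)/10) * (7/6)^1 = 88844/75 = 1184.59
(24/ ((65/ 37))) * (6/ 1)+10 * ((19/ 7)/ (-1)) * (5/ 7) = 199322/ 3185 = 62.58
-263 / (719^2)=-0.00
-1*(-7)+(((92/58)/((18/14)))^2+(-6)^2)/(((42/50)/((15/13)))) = 362898077/6199011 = 58.54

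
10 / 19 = 0.53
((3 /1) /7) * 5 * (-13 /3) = -65 /7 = -9.29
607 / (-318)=-607 / 318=-1.91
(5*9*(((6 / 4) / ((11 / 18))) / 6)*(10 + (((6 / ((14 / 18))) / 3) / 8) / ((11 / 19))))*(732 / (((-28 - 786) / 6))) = -722843595 / 689458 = -1048.42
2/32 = 1/16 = 0.06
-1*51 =-51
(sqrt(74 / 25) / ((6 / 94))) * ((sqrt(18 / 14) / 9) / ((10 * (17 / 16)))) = 376 * sqrt(518) / 26775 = 0.32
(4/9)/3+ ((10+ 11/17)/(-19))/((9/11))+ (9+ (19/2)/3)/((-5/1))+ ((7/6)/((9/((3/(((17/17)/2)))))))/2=-112553/43605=-2.58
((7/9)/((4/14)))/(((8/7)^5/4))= 823543/147456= 5.59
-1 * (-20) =20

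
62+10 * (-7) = -8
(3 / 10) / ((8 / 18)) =27 / 40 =0.68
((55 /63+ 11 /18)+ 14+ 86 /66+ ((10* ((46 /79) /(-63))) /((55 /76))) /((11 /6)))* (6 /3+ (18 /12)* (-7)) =-342297023 /2408868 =-142.10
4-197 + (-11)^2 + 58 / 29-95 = -165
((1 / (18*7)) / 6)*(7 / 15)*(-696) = -58 / 135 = -0.43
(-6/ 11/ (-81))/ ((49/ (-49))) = -2/ 297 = -0.01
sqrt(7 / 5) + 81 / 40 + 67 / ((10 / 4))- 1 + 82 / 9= sqrt(35) / 5 + 13297 / 360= 38.12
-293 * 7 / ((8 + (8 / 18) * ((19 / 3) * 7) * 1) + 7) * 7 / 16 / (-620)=387639 / 9295040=0.04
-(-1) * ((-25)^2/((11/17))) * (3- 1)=21250/11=1931.82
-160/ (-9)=160/ 9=17.78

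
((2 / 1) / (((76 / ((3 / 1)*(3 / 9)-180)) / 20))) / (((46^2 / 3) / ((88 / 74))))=-59070 / 371887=-0.16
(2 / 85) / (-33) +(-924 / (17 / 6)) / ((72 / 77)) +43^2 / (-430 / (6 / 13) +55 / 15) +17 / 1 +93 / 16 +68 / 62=-326.85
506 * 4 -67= 1957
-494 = -494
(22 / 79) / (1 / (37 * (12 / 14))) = 4884 / 553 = 8.83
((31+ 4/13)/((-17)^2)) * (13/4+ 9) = 19943/15028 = 1.33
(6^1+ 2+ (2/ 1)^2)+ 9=21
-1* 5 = -5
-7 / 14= -0.50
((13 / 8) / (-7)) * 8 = -13 / 7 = -1.86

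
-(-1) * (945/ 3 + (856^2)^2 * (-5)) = -2684510228165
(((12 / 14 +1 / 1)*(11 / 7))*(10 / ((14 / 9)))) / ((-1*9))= -715 / 343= -2.08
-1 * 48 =-48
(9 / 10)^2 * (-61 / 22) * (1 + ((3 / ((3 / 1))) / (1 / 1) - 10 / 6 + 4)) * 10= -21411 / 220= -97.32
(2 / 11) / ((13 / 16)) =32 / 143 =0.22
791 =791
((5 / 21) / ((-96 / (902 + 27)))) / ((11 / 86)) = -199735 / 11088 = -18.01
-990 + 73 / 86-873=-160145 / 86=-1862.15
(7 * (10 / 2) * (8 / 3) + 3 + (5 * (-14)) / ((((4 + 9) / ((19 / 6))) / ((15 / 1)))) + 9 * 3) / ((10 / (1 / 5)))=-1033 / 390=-2.65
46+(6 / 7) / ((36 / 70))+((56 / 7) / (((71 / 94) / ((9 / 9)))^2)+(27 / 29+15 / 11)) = 308673749 / 4824237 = 63.98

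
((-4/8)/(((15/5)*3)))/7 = -1/126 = -0.01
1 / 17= 0.06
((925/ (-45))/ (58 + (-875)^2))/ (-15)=37/ 20673441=0.00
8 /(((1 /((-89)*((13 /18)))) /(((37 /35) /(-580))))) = 42809 /45675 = 0.94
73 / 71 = 1.03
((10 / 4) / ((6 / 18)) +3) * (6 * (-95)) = -5985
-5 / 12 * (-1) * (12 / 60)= 0.08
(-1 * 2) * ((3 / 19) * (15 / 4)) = -45 / 38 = -1.18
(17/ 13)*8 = 136/ 13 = 10.46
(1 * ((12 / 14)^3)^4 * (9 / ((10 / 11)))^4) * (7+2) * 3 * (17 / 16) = 374911276488061104 / 8650804500625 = 43338.31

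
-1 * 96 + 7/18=-1721/18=-95.61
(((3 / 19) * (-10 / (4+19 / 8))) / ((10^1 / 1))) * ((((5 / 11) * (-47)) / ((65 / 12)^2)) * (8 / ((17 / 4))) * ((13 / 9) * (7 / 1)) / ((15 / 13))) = 1347584 / 4530075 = 0.30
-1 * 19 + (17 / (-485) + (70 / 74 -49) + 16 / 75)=-18001286 / 269175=-66.88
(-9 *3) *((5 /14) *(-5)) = 675 /14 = 48.21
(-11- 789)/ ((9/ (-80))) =64000/ 9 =7111.11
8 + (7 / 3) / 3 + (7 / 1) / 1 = 15.78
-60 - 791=-851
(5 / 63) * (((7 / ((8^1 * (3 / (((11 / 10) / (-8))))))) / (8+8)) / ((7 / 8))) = -11 / 48384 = -0.00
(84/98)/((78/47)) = 47/91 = 0.52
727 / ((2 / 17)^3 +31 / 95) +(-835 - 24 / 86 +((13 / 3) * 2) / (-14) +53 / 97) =6173848826812 / 4468980411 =1381.49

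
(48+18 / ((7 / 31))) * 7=894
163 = 163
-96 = -96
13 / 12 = 1.08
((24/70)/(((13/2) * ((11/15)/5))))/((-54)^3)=-5/2189187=-0.00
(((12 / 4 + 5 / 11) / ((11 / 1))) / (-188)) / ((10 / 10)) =-19 / 11374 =-0.00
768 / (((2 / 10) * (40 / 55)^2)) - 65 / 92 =667855 / 92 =7259.29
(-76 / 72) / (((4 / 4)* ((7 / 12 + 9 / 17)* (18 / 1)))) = -323 / 6129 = -0.05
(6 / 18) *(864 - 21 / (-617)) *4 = 710812 / 617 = 1152.05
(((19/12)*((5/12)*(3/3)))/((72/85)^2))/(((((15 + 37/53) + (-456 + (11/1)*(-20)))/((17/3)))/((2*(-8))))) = 618423875/4898320128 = 0.13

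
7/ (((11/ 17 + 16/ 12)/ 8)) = 2856/ 101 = 28.28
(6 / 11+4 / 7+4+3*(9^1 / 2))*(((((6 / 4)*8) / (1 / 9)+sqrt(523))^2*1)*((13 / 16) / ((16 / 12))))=3018951*sqrt(523) / 1232+194666433 / 1408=194297.16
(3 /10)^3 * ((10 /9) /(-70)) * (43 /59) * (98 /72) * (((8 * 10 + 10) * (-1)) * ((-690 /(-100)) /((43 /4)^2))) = 1449 /634250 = 0.00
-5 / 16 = -0.31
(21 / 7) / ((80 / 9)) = 27 / 80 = 0.34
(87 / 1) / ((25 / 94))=8178 / 25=327.12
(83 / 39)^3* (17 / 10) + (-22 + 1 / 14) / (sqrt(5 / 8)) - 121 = -62055611 / 593190 - 307* sqrt(10) / 35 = -132.35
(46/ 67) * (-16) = -736/ 67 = -10.99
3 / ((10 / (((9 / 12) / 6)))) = 3 / 80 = 0.04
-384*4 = -1536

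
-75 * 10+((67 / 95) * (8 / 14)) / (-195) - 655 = -182193643 / 129675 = -1405.00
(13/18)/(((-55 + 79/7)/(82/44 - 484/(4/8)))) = 15.96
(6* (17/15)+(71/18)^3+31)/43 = 2891803/1253880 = 2.31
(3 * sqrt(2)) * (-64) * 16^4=-12582912 * sqrt(2)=-17794924.80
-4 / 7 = -0.57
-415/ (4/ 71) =-7366.25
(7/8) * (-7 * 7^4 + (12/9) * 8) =-352723/24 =-14696.79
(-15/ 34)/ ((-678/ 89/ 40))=4450/ 1921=2.32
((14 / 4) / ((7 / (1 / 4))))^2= 1 / 64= 0.02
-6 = -6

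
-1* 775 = -775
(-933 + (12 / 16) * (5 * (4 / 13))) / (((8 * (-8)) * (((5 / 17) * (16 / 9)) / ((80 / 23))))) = 926721 / 9568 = 96.86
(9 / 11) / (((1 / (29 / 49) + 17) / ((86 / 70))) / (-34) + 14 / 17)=11223 / 5159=2.18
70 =70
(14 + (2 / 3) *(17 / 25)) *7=7588 / 75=101.17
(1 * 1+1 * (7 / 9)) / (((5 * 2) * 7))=8 / 315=0.03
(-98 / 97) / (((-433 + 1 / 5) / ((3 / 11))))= 735 / 1154494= 0.00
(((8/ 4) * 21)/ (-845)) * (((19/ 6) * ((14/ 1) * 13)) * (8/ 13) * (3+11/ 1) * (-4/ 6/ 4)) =104272/ 2535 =41.13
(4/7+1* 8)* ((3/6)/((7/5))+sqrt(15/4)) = 150/49+30* sqrt(15)/7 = 19.66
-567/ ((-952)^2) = -0.00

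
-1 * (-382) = 382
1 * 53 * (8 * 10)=4240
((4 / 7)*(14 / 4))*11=22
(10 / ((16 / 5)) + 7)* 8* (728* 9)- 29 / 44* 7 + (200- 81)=23356361 / 44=530826.39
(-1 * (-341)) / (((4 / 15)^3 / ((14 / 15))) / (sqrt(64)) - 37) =-537075 / 58271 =-9.22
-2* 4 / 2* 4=-16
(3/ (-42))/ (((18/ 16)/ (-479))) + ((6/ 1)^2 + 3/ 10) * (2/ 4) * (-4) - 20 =-19589/ 315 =-62.19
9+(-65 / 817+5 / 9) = 69677 / 7353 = 9.48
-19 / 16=-1.19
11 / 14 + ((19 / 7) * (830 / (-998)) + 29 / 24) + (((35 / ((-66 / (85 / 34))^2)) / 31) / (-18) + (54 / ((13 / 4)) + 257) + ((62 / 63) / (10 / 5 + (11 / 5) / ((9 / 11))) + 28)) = 28092013023484651 / 93155061007008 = 301.56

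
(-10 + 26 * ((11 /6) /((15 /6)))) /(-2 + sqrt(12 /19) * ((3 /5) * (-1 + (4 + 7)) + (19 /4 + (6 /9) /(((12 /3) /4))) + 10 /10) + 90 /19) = -537472 /1946855 + 770032 * sqrt(57) /5840565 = 0.72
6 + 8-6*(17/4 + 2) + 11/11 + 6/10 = -219/10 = -21.90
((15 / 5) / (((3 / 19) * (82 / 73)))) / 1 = 1387 / 82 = 16.91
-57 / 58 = -0.98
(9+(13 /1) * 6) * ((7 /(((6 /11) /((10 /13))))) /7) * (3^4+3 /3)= 130790 /13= 10060.77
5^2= 25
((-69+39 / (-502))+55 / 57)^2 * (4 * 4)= 15194076569764 / 204690249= 74229.61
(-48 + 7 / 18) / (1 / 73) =-62561 / 18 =-3475.61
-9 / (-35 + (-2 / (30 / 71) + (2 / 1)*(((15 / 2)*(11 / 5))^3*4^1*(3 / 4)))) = -540 / 1614781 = -0.00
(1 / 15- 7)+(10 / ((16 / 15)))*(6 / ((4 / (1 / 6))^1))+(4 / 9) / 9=-58841 / 12960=-4.54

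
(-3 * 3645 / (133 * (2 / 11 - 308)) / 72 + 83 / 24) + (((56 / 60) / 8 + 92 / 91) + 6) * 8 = 42491160133 / 702527280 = 60.48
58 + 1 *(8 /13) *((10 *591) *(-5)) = -235646 /13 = -18126.62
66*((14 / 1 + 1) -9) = 396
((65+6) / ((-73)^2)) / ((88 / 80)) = 0.01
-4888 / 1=-4888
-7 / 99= -0.07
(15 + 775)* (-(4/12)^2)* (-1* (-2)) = -175.56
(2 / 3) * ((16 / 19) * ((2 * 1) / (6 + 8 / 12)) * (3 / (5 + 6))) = 48 / 1045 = 0.05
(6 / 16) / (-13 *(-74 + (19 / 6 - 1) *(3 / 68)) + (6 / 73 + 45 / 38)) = 70737 / 181468465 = 0.00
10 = 10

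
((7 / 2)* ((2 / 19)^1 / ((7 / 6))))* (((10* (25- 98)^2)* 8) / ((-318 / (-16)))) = 6821120 / 1007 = 6773.70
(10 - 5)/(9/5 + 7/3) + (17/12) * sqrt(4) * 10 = 5495/186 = 29.54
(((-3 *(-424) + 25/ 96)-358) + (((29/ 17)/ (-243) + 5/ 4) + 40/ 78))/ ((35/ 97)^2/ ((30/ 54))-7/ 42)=14811367458845/ 1094395536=13533.83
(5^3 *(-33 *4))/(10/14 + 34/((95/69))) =-10972500/16897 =-649.38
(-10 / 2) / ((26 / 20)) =-50 / 13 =-3.85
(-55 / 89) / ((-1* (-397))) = -55 / 35333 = -0.00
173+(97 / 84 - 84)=7573 / 84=90.15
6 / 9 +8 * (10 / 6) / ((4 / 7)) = 24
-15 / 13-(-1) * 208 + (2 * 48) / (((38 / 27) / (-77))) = -1246205 / 247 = -5045.36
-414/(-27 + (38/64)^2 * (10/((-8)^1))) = 1695744/112397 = 15.09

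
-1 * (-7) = 7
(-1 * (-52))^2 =2704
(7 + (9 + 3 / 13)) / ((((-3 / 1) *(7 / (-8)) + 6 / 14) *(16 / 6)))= 1477 / 741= 1.99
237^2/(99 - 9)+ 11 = 6351/10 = 635.10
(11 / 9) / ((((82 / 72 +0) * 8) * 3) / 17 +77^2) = 187 / 907383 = 0.00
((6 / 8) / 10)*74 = 111 / 20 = 5.55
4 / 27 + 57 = 1543 / 27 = 57.15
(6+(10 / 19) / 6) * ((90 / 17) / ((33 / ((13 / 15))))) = 9022 / 10659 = 0.85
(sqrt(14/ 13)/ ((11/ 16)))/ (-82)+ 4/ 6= 2/ 3 - 8* sqrt(182)/ 5863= 0.65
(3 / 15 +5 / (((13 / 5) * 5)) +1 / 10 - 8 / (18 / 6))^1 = -773 / 390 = -1.98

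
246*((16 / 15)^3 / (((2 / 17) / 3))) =2854912 / 375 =7613.10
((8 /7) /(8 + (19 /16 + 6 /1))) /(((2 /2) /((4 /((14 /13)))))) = 3328 /11907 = 0.28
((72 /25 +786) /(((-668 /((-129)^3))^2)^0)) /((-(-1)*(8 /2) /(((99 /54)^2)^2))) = 48124967 /21600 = 2228.01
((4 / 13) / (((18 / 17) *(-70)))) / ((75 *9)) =-17 / 2764125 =-0.00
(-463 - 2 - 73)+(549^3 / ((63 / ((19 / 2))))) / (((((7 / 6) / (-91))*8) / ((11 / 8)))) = -149860133635 / 448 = -334509226.86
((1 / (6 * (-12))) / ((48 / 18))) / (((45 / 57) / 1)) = -0.01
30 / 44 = 0.68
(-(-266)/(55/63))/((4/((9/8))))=75411/880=85.69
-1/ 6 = -0.17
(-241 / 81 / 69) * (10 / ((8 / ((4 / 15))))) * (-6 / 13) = 0.01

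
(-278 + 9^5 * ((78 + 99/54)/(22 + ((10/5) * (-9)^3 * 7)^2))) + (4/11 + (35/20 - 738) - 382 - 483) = -1076375893233/572893519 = -1878.84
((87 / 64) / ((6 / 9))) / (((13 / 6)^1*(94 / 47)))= 783 / 1664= 0.47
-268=-268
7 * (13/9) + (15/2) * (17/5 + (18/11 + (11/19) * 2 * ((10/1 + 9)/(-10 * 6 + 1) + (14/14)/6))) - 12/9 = 5016391/110979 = 45.20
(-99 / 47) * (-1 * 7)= 693 / 47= 14.74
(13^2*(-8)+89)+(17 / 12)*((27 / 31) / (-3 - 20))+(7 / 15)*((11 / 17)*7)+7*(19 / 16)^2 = -58230548183 / 46544640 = -1251.07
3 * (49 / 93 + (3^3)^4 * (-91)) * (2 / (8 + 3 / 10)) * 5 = -449758513400 / 2573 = -174799266.77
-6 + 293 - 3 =284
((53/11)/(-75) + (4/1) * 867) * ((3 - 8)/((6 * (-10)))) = 2861047/9900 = 288.99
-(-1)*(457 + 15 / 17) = 457.88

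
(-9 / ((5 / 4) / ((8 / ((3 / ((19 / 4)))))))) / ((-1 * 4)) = 114 / 5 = 22.80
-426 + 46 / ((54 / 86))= -9524 / 27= -352.74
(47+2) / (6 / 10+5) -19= -41 / 4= -10.25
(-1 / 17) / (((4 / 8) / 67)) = -134 / 17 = -7.88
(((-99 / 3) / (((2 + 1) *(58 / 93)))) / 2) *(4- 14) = 5115 / 58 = 88.19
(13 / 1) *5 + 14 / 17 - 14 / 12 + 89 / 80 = 268339 / 4080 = 65.77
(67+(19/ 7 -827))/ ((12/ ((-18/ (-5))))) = -15903/ 70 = -227.19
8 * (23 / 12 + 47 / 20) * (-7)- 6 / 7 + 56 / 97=-2436386 / 10185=-239.21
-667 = -667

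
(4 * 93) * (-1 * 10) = -3720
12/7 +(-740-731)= -10285/7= -1469.29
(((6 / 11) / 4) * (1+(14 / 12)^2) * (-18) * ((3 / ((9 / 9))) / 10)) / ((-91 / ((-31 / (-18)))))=527 / 16016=0.03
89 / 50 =1.78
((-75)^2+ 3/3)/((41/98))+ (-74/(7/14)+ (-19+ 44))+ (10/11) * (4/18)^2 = 486759395/36531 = 13324.56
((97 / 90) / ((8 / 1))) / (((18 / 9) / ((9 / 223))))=97 / 35680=0.00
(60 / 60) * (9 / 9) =1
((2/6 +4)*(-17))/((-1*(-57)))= -221/171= -1.29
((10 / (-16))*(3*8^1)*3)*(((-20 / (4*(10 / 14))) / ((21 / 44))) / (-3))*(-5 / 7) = 1100 / 7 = 157.14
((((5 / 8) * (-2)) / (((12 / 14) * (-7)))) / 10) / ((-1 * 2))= -1 / 96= -0.01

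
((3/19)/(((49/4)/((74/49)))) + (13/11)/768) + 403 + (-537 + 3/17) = -876623071993/6551618304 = -133.80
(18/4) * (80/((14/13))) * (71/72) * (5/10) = 4615/28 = 164.82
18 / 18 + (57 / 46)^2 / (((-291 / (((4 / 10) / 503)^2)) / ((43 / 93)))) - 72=-714370361220948 / 10061554383175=-71.00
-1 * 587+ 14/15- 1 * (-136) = -6751/15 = -450.07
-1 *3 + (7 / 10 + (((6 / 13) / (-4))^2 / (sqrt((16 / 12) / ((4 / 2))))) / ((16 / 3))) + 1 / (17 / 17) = -13 / 10 + 27 *sqrt(6) / 21632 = -1.30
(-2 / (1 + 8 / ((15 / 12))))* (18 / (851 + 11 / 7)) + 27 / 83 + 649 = 2975138231 / 4581932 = 649.32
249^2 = 62001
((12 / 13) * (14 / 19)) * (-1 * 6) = -1008 / 247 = -4.08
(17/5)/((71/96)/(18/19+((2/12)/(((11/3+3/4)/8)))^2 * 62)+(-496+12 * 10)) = -114935232/12706695139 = -0.01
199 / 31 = 6.42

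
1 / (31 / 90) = 90 / 31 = 2.90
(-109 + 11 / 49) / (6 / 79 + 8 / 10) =-1052675 / 8477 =-124.18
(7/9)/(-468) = -7/4212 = -0.00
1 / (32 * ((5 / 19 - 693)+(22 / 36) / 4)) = -171 / 3789820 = -0.00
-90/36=-5/2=-2.50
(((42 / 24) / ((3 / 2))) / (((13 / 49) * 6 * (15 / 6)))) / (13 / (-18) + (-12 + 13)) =343 / 325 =1.06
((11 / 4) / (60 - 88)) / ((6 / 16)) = -11 / 42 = -0.26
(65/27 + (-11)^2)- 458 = -9034/27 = -334.59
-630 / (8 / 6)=-945 / 2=-472.50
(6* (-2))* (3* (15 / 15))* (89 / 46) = -69.65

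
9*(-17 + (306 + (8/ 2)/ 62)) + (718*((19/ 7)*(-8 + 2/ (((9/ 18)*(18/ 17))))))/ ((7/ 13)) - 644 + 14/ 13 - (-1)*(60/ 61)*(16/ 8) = -144413140085/ 10841103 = -13320.89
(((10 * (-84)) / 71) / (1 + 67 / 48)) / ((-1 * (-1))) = -4.94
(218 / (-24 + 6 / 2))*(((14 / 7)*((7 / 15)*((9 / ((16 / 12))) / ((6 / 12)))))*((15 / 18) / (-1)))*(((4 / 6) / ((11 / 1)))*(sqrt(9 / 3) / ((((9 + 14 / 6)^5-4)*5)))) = 0.00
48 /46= 24 /23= 1.04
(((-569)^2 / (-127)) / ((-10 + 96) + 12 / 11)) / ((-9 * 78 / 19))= 67666049 / 85409532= 0.79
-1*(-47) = 47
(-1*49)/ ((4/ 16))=-196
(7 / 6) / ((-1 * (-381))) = 7 / 2286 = 0.00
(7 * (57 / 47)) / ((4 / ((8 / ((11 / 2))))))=1596 / 517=3.09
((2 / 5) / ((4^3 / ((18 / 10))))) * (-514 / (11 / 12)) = -6939 / 1100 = -6.31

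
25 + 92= 117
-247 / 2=-123.50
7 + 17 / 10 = 87 / 10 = 8.70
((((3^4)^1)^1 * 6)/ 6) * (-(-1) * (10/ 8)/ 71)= 405/ 284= 1.43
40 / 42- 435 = -9115 / 21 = -434.05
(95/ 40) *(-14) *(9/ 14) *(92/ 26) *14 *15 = -412965/ 26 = -15883.27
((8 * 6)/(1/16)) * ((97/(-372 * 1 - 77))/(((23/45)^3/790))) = -5362873920000/5462983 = -981675.02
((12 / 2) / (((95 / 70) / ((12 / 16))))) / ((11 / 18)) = 1134 / 209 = 5.43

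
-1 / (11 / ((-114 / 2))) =5.18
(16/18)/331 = 8/2979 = 0.00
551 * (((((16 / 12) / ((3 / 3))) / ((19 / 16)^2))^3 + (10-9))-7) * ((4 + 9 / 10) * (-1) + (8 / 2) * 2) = -2943187058651 / 334273365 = -8804.73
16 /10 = 8 /5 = 1.60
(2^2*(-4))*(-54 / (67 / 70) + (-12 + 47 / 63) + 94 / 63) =1489840 / 1407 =1058.88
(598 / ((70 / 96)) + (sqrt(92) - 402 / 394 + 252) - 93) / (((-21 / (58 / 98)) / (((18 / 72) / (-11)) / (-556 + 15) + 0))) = -32595797 / 28148051470 - 29 * sqrt(23) / 12247158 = -0.00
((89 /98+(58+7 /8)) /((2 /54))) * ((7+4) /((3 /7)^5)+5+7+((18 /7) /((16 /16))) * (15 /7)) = 217183089145 /172872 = 1256323.11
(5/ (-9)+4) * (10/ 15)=62/ 27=2.30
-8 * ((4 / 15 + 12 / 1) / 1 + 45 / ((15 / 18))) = -7952 / 15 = -530.13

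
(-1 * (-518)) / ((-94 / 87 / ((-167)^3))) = 104946613779 / 47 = 2232906676.15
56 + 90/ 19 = 1154/ 19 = 60.74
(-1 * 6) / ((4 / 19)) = -57 / 2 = -28.50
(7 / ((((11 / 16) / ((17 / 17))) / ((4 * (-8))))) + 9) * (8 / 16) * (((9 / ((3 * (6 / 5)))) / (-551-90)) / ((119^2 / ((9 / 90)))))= 0.00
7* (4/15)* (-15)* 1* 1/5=-28/5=-5.60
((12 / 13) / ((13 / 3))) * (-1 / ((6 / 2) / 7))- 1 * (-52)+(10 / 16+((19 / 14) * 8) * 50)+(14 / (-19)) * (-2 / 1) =596.46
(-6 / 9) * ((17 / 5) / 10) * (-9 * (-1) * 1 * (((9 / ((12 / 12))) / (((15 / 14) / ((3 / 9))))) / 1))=-714 / 125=-5.71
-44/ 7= -6.29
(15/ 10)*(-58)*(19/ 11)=-1653/ 11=-150.27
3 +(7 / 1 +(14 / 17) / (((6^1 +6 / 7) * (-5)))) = 9.98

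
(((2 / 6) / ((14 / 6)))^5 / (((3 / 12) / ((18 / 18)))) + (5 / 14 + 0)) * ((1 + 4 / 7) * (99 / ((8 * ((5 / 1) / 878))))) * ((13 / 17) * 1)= 74659869999 / 80001320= 933.23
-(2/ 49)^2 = -4/ 2401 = -0.00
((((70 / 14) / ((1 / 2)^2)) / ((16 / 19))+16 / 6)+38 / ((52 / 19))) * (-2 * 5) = -31435 / 78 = -403.01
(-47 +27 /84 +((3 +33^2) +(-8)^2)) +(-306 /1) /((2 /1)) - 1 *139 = 22885 /28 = 817.32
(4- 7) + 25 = 22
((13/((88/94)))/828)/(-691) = -611/25174512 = -0.00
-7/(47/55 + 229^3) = -385/660494442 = -0.00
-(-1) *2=2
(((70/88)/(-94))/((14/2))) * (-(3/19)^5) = 0.00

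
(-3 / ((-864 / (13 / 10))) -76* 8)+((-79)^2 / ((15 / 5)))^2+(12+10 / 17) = 70619763167 / 16320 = 4327191.37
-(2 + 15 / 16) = -47 / 16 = -2.94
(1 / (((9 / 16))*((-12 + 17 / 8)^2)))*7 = 7168 / 56169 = 0.13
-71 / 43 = -1.65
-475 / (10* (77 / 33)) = -20.36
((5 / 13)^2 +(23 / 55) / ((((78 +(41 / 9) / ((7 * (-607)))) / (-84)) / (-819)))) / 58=10230129089407 / 1608034126270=6.36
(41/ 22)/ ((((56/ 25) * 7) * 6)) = 1025/ 51744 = 0.02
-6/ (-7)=6/ 7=0.86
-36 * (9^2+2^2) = -3060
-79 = -79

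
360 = 360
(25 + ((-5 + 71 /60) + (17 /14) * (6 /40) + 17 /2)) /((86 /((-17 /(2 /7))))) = -426479 /20640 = -20.66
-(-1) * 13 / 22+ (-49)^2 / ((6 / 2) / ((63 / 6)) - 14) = -184253 / 1056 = -174.48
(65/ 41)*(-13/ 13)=-65/ 41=-1.59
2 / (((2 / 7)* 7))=1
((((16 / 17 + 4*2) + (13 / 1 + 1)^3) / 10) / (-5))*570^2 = -304106400 / 17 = -17888611.76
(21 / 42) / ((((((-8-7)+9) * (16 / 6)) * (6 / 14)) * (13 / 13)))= -7 / 96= -0.07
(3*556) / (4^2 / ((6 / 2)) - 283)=-5004 / 833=-6.01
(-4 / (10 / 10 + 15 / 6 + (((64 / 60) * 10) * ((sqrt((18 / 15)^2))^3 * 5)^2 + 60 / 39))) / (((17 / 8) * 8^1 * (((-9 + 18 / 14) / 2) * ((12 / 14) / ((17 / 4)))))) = 398125 / 1054712259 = 0.00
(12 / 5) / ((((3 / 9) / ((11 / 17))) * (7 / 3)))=2.00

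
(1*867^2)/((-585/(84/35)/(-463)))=464042676/325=1427823.62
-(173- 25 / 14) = -2397 / 14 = -171.21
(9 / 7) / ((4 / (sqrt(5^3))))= 45*sqrt(5) / 28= 3.59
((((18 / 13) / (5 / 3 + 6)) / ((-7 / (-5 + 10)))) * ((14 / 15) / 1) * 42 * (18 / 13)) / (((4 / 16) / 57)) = -6205248 / 3887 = -1596.41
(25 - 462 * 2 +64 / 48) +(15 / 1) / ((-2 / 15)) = -6061 / 6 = -1010.17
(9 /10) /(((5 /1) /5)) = 9 /10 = 0.90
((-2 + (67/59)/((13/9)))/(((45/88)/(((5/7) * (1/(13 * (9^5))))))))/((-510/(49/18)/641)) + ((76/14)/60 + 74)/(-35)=-12614363281897537/5958988438180050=-2.12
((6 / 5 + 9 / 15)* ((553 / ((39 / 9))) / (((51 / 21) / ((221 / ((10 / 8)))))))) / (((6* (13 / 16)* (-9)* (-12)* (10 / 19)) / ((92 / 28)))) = 966644 / 4875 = 198.29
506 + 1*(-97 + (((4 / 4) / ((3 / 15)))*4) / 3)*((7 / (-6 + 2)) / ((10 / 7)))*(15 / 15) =73999 / 120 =616.66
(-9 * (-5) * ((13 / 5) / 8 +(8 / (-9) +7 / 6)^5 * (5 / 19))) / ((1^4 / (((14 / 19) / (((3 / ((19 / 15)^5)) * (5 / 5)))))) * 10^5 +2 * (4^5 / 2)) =2804849216981 / 24110969756115456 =0.00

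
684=684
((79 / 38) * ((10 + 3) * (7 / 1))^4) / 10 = 5417421919 / 380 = 14256373.47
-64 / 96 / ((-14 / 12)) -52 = -360 / 7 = -51.43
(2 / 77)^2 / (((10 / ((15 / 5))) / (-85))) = -102 / 5929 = -0.02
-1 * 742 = -742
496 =496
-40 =-40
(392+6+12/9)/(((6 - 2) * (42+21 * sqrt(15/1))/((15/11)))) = -2995/2541+2995 * sqrt(15)/5082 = 1.10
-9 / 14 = -0.64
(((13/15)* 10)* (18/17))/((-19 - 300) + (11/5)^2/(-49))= -47775/1661308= -0.03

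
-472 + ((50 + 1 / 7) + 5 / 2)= -5871 / 14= -419.36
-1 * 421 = -421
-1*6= -6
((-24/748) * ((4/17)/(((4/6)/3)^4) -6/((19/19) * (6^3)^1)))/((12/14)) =-103306/28611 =-3.61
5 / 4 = 1.25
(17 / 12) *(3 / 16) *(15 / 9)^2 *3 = 425 / 192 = 2.21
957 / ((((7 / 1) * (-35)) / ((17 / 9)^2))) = -92191 / 6615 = -13.94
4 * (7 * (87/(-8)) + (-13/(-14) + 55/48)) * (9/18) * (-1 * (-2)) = -24881/84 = -296.20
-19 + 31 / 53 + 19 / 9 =-7777 / 477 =-16.30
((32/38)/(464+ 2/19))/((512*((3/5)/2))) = 5/423264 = 0.00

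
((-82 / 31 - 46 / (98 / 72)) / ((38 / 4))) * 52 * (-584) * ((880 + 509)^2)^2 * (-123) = -1539250453475546117035392 / 28861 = -53333233549618728285.07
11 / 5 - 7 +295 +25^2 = 4576 / 5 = 915.20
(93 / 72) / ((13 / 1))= 31 / 312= 0.10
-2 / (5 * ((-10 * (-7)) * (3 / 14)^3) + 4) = -392 / 1459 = -0.27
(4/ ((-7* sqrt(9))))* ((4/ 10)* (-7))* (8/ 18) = 32/ 135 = 0.24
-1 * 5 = -5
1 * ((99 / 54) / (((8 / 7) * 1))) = 77 / 48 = 1.60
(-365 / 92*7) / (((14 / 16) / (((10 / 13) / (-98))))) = 3650 / 14651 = 0.25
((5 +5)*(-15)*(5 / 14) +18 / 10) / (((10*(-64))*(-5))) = -453 / 28000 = -0.02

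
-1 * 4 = -4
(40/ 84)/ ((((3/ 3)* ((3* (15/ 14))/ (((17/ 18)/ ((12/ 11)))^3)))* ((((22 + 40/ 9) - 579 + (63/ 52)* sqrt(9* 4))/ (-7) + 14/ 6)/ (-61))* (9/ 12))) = -36299115853/ 372487705488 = -0.10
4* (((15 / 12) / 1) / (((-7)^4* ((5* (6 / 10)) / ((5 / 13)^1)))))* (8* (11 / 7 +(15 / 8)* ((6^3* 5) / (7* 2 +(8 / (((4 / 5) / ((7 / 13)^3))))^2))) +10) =333271366850 / 1238223237069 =0.27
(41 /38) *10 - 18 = -137 /19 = -7.21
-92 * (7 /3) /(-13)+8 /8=683 /39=17.51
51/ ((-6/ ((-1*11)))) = 187/ 2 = 93.50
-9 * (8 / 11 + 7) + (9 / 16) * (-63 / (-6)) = -22401 / 352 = -63.64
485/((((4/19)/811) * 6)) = 7473365/24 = 311390.21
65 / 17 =3.82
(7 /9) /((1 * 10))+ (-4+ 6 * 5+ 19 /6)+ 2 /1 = 1406 /45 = 31.24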